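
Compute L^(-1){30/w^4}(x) 5 * x^3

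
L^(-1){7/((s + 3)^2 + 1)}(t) 7 * exp(-3 * t) * sin(t)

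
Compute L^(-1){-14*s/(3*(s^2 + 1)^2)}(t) -7*t*sin(t)/3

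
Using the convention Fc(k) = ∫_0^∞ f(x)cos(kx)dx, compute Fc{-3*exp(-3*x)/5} -9/(5*k^2 + 45)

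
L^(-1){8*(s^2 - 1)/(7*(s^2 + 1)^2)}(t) 8*t*cos(t)/7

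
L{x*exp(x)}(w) (w - 1)^(-2)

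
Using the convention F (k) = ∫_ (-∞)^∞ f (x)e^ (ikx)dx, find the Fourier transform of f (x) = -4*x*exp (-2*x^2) -sqrt (2)*I*sqrt (pi)*k*exp (-k^2/8)/2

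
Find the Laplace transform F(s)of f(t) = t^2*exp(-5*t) 2/(s + 5)^3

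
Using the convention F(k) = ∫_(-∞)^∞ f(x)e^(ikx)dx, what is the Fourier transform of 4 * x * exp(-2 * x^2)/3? sqrt(2) * I * sqrt(pi) * k * exp(-k^2/8)/6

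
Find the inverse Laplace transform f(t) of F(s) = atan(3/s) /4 sin(3*t) /(4*t) 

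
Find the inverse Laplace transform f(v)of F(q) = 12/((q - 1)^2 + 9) 4*exp(v)*sin(3*v)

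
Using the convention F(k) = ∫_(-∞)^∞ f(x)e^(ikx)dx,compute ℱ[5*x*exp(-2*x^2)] 5*sqrt(2)*I*sqrt(pi)*k*exp(-k^2/8)/8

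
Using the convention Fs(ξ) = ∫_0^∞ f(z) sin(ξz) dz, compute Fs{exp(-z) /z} atan(ξ) 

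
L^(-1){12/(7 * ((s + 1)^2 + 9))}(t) 4 * exp(-t) * sin(3 * t)/7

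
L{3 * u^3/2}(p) 9/p^4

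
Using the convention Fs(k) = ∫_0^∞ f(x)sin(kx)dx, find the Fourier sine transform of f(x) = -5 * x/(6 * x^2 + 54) -5 * pi * exp(-3 * k)/12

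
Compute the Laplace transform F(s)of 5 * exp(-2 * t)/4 5/(4 * (s + 2))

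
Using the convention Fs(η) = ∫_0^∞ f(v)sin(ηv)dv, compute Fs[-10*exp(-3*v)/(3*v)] -10*atan(η/3)/3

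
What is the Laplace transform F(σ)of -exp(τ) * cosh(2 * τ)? (1 - σ)/((σ - 1)^2 - 4)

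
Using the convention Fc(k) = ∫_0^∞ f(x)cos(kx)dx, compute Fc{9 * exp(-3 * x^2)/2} 3 * sqrt(3) * sqrt(pi) * exp(-k^2/12)/4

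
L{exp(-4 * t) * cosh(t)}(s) (s+4)/((s+4)^2-1)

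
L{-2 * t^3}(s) -12/s^4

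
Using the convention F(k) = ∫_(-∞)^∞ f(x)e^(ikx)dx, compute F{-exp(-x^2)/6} -sqrt(pi) * exp(-k^2/4)/6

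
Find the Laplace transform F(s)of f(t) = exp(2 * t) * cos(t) (s - 2)/((s - 2)^2 + 1)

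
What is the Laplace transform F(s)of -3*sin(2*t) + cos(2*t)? s/(s^2 + 4) - 6/(s^2 + 4)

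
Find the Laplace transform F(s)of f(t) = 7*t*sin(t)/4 7*s/(2*(s^2+1)^2)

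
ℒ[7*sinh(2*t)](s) 14/(s^2 - 4)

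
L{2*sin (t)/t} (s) 2*atan (1/s)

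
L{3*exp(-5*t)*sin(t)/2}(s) 3/(2*((s + 5)^2 + 1))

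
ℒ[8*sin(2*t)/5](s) 16/(5*(s^2 + 4))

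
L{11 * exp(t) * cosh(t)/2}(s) 11 * (s - 1)/(2 * s * (s - 2))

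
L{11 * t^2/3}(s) 22/(3 * s^3)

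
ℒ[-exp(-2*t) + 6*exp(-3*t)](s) 6/(s + 3) - 1/(s + 2) 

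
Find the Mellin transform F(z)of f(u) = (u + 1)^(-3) pi * (z - 2) * (z - 1)/(2 * sin(pi * z))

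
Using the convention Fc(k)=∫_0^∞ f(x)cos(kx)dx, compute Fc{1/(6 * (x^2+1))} pi * exp(-k)/12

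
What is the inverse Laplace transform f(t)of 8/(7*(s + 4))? 8*exp(-4*t)/7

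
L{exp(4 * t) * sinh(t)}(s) 1/((s - 4)^2 - 1)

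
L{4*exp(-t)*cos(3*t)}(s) 4*(s + 1)/((s + 1)^2 + 9)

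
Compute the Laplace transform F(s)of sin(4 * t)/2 2/(s^2+16)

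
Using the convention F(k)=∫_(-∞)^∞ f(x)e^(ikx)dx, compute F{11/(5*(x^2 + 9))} 11*pi*exp(-3*Abs(k))/15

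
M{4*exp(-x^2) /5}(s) 2*gamma(s/2) /5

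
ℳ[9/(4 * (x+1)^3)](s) 9 * pi * (s - 2) * (s - 1)/(8 * sin(pi * s))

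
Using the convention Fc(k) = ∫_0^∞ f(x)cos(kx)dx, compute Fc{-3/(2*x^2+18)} -pi*exp(-3*k)/4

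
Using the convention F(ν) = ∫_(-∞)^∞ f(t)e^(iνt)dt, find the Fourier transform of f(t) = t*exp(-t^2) I*sqrt(pi)*ν*exp(-ν^2/4)/2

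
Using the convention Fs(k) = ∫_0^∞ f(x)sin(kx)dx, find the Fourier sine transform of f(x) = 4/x 2*pi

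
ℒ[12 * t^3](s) 72/s^4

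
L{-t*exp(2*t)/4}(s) -1/(4*(s - 2)^2)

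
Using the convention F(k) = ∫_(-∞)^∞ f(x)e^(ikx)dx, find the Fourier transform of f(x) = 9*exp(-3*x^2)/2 3*sqrt(3)*sqrt(pi)*exp(-k^2/12)/2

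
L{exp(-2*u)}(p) 1/(p+2)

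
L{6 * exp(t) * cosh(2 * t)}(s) 6 * (s - 1)/((s - 1)^2 - 4)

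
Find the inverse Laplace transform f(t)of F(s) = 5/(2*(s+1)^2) 5*t*exp(-t)/2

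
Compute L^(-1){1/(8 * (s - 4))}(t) exp(4 * t)/8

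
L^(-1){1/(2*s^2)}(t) t/2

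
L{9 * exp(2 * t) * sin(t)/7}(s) 9/(7 * ((s - 2)^2+1))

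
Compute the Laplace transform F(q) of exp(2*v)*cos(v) (q - 2) /((q - 2) ^2 + 1) 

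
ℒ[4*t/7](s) 4/(7*s^2)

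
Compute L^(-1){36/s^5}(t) 3 * t^4/2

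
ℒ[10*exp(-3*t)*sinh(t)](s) 10/((s + 3)^2 - 1)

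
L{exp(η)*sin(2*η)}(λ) 2/((λ - 1)^2 + 4)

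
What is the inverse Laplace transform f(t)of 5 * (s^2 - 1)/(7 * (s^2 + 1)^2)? 5 * t * cos(t)/7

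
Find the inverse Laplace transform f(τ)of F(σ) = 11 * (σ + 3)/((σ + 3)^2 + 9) 11 * exp(-3 * τ) * cos(3 * τ)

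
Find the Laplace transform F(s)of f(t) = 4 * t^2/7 8/(7 * s^3)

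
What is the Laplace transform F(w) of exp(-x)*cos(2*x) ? (w + 1) /((w + 1) ^2 + 4) 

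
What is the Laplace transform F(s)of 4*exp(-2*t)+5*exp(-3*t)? 5/(s+3)+4/(s+2)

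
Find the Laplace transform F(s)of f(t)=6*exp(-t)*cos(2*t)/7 6*(s + 1)/(7*((s + 1)^2 + 4))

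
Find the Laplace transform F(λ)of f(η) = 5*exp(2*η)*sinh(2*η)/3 10/(3*λ*(λ - 4))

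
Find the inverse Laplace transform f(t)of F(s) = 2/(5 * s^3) t^2/5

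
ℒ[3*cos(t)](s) 3*s/(s^2 + 1)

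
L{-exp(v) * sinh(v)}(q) -1/(q * (q - 2))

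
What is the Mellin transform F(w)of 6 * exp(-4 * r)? 6 * gamma(w)/2^(2 * w)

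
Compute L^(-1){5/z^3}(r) 5*r^2/2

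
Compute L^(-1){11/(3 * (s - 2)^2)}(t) 11 * t * exp(2 * t)/3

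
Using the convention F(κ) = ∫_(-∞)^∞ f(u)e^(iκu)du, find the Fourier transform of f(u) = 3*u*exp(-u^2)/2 3*I*sqrt(pi)*κ*exp(-κ^2/4)/4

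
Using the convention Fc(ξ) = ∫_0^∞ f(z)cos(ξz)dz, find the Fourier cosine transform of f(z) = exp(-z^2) sqrt(pi) * exp(-ξ^2/4)/2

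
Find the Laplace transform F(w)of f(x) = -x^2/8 -1/(4*w^3)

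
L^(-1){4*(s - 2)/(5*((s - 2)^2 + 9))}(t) 4*exp(2*t)*cos(3*t)/5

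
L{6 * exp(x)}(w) 6/(w - 1)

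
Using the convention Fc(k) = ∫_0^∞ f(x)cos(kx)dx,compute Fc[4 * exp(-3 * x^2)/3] 2 * sqrt(3) * sqrt(pi) * exp(-k^2/12)/9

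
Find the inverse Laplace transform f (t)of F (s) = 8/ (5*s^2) 8*t/5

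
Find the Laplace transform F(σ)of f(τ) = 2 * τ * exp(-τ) 2/(σ + 1)^2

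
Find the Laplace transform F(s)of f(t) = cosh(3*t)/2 s/(2*(s^2 - 9))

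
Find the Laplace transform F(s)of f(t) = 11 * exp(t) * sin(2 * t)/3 22/(3 * ((s - 1)^2+4))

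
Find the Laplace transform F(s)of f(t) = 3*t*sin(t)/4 3*s/(2*(s^2 + 1)^2)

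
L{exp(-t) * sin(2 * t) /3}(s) 2/(3 * ((s + 1) ^2 + 4) ) 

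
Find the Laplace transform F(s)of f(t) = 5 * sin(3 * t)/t 5 * atan(3/s)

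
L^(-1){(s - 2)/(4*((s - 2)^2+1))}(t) exp(2*t)*cos(t)/4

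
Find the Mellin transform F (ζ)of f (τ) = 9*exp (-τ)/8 9*gamma (ζ)/8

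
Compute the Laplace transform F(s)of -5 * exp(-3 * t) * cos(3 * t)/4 5 * (-s - 3)/(4 * ((s + 3)^2 + 9))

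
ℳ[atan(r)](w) -pi*sec(pi*w/2)/(2*w)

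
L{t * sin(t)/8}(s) s/(4 * (s^2 + 1)^2)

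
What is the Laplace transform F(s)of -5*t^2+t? s^(-2) - 10/s^3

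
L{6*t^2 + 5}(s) 12/s^3 + 5/s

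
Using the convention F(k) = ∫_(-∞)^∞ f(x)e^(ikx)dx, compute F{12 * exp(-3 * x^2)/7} 4 * sqrt(3) * sqrt(pi) * exp(-k^2/12)/7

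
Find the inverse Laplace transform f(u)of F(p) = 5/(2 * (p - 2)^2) 5 * u * exp(2 * u)/2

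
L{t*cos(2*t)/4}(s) (s^2 - 4)/(4*(s^2 + 4)^2)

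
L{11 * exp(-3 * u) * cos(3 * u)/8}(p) 11 * (p + 3)/(8 * ((p + 3)^2 + 9))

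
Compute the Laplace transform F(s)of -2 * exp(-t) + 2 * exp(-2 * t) 2/(s + 2)-2/(s + 1)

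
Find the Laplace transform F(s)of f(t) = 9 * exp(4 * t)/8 9/(8 * (s - 4))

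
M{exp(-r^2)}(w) gamma(w/2)/2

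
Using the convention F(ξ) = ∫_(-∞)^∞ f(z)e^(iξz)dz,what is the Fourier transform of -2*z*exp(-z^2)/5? -I*sqrt(pi)*ξ*exp(-ξ^2/4)/5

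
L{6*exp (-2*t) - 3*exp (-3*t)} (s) 6/ (s + 2) - 3/ (s + 3)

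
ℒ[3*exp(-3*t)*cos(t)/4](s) 3*(s + 3)/(4*((s + 3)^2 + 1))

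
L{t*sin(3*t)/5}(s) 6*s/(5*(s^2 + 9)^2)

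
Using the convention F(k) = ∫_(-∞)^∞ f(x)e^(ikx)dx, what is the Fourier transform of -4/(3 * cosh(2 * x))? -2 * pi/(3 * cosh(pi * k/4))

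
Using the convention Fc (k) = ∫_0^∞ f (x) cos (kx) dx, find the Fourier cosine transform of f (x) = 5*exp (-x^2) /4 5*sqrt (pi)*exp (-k^2/4) /8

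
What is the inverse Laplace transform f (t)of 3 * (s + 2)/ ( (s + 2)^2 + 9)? 3 * exp (-2 * t) * cos (3 * t)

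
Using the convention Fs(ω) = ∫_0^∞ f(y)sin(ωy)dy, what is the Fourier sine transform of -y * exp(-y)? -2 * ω/(ω^2+1)^2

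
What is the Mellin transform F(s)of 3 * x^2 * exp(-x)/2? 3 * gamma(s + 2)/2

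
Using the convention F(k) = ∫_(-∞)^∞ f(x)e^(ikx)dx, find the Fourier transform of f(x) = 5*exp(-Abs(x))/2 5/(k^2 + 1)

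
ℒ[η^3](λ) 6/λ^4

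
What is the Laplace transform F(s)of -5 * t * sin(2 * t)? -20 * s/(s^2 + 4)^2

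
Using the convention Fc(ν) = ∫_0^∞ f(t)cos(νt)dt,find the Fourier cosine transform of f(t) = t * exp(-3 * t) (9 - ν^2)/(ν^2+9)^2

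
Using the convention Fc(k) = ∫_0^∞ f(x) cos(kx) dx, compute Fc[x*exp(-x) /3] (1 - k^2) /(3*(k^2 + 1) ^2) 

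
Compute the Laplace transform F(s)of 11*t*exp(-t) 11/(s + 1)^2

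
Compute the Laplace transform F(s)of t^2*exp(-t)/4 1/(2*(s + 1)^3)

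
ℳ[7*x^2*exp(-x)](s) 7*gamma(s + 2)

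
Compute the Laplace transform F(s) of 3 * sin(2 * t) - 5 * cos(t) 6/(s^2 + 4) - 5 * s/(s^2 + 1) 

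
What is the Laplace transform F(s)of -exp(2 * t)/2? -1/(2 * s - 4)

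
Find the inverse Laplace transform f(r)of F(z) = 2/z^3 r^2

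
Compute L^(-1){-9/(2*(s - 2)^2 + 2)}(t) -9*exp(2*t)*sin(t)/2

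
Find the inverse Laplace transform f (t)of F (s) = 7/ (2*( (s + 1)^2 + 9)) 7*exp (-t)*sin (3*t)/6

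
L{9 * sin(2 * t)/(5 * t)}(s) 9 * atan(2/s)/5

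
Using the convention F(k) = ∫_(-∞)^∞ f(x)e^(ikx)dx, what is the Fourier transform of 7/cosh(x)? 7*pi/cosh(pi*k/2)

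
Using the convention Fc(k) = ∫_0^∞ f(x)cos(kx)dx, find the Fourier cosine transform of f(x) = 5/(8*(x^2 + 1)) 5*pi*exp(-k)/16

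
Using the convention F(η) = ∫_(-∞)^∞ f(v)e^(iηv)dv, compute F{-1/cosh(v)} -pi/cosh(pi * η/2)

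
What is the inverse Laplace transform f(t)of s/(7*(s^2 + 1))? cos(t)/7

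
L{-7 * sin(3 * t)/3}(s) -7/(s^2 + 9)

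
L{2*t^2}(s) 4/s^3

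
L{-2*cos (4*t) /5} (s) -2*s/ (5*s^2 + 80) 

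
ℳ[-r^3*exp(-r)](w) -gamma(w + 3)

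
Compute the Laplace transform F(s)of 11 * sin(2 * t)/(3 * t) 11 * atan(2/s)/3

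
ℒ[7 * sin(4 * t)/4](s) 7/(s^2 + 16)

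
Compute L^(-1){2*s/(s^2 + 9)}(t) 2*cos(3*t)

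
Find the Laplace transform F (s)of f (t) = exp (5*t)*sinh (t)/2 1/ (2*( (s - 5)^2-1))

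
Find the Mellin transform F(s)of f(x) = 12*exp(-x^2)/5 6*gamma(s/2)/5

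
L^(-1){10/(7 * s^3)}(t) 5 * t^2/7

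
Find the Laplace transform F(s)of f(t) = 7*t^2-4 14/s^3-4/s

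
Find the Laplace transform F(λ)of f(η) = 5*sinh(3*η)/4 15/(4*(λ^2 - 9))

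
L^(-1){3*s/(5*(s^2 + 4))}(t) 3*cos(2*t)/5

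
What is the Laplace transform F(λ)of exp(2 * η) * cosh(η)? (λ - 2)/((λ - 2)^2 - 1)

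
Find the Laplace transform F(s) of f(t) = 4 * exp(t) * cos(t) 4 * (s - 1) /((s - 1) ^2 + 1) 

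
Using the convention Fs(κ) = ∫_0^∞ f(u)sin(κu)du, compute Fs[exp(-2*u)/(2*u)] atan(κ/2)/2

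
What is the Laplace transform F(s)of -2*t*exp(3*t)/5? -2/(5*(s - 3)^2)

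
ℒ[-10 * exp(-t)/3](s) -10/(3 * s + 3)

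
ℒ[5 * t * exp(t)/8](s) 5/(8 * (s - 1)^2)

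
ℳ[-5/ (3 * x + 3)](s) -5 * pi * csc (pi * s)/3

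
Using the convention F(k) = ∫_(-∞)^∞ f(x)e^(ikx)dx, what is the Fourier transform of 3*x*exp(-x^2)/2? 3*I*sqrt(pi)*k*exp(-k^2/4)/4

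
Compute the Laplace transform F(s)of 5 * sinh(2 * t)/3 10/(3 * (s^2 - 4))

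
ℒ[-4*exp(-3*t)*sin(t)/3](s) -4/(3*(s+3)^2+3)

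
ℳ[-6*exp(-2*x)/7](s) -6*gamma(s)/(7*2^s)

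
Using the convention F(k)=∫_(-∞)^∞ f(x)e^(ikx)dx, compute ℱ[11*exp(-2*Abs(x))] 44/(k^2 + 4)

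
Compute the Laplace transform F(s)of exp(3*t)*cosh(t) (s - 3)/((s - 3)^2 - 1)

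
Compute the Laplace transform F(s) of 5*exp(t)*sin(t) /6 5/(6*((s - 1) ^2 + 1) ) 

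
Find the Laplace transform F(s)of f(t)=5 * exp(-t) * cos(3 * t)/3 5 * (s + 1)/(3 * ((s + 1)^2 + 9))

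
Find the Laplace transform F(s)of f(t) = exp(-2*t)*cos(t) (s + 2)/((s + 2)^2 + 1)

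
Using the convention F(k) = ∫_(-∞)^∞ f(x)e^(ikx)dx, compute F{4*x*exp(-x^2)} 2*I*sqrt(pi)*k*exp(-k^2/4)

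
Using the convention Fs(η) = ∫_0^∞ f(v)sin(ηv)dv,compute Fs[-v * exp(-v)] -2 * η/(η^2 + 1)^2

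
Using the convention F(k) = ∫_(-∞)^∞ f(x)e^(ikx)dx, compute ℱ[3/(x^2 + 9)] pi*exp(-3*Abs(k))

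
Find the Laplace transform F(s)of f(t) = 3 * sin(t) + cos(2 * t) s/(s^2 + 4) + 3/(s^2 + 1)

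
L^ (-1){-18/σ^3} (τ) -9*τ^2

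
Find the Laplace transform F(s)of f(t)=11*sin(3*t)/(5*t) 11*atan(3/s)/5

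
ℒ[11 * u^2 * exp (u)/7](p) 22/ (7 * (p - 1)^3)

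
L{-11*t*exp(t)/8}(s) -11/(8*(s - 1)^2)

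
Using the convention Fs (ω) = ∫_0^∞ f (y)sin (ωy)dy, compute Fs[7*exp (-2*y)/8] 7*ω/ (8*(ω^2 + 4))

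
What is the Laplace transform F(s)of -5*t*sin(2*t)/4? -5*s/(s^2 + 4)^2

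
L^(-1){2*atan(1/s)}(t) 2*sin(t)/t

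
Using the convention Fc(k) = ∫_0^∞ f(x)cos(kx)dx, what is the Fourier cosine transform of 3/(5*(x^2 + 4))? 3*pi*exp(-2*k)/20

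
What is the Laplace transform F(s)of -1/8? -1/(8*s)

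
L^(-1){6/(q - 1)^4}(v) v^3 * exp(v)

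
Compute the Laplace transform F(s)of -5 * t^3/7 -30/(7 * s^4)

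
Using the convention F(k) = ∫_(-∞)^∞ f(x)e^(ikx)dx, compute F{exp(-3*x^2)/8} sqrt(3)*sqrt(pi)*exp(-k^2/12)/24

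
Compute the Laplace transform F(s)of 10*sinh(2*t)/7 20/(7*(s^2-4))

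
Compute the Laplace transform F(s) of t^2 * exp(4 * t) 2/(s - 4) ^3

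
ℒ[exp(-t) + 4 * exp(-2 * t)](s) 4/(s + 2) + 1/(s + 1)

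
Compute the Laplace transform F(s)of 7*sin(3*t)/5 21/(5*(s^2+9))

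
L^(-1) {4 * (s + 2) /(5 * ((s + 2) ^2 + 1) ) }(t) 4 * exp(-2 * t) * cos(t) /5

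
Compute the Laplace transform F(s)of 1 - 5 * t 1/s - 5/s^2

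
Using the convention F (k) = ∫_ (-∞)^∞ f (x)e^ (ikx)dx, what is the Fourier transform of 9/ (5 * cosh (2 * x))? 9 * pi/ (10 * cosh (pi * k/4))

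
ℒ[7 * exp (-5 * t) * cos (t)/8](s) 7 * (s + 5)/ (8 * ( (s + 5)^2 + 1))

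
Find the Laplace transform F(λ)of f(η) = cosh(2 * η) λ/(λ^2-4)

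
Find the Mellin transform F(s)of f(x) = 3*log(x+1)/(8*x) -3*pi*csc(pi*s)/(8*s - 8)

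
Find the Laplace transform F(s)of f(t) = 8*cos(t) 8*s/(s^2 + 1)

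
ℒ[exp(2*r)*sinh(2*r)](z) 2/(z*(z - 4))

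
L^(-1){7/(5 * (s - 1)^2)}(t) 7 * t * exp(t)/5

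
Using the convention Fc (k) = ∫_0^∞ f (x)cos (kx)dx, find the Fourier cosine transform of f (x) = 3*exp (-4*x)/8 3/ (2*(k^2 + 16))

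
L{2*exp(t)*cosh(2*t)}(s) 2*(s - 1)/((s - 1)^2 - 4)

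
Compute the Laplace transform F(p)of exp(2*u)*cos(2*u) (p - 2)/((p - 2)^2 + 4)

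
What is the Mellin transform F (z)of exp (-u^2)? gamma (z/2)/2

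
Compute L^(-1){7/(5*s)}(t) 7/5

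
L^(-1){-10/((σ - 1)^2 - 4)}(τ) -5 * exp(τ) * sinh(2 * τ)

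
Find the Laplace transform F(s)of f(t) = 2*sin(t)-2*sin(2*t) 2/(s^2+1)-4/(s^2+4)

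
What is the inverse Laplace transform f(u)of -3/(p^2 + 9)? -sin(3*u)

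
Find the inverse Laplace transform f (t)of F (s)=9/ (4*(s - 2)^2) 9*t*exp (2*t)/4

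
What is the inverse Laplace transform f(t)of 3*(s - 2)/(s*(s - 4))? 3*exp(2*t)*cosh(2*t)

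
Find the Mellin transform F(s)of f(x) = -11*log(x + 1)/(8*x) 11*pi*csc(pi*s)/(8*(s - 1))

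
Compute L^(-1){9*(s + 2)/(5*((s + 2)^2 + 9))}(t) 9*exp(-2*t)*cos(3*t)/5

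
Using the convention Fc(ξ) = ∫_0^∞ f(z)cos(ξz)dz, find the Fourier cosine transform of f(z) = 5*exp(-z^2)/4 5*sqrt(pi)*exp(-ξ^2/4)/8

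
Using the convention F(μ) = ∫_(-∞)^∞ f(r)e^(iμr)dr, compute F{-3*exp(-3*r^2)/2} -sqrt(3)*sqrt(pi)*exp(-μ^2/12)/2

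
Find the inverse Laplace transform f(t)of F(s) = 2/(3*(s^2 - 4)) sinh(2*t)/3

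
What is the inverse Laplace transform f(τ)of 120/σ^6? τ^5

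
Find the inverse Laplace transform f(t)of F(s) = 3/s 3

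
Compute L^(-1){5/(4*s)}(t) 5/4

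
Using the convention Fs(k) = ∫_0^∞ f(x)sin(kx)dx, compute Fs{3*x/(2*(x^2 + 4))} 3*pi*exp(-2*k)/4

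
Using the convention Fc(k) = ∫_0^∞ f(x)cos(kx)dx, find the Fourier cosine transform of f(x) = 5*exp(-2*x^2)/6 5*sqrt(2)*sqrt(pi)*exp(-k^2/8)/24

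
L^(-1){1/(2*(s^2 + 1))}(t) sin(t)/2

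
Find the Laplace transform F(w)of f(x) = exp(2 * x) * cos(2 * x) (w - 2)/((w - 2)^2 + 4)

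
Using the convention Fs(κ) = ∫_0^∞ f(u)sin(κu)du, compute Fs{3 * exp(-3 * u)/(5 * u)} 3 * atan(κ/3)/5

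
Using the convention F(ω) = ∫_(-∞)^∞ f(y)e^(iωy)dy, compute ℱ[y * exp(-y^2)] I * sqrt(pi) * ω * exp(-ω^2/4)/2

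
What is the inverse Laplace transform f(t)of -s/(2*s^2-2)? -cosh(t)/2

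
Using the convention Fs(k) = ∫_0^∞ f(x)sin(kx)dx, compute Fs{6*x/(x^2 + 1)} 3*pi*exp(-k)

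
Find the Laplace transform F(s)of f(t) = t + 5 s^(-2) + 5/s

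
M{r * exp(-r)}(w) gamma(w + 1)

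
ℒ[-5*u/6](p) -5/(6*p^2)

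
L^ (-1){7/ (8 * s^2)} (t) 7 * t/8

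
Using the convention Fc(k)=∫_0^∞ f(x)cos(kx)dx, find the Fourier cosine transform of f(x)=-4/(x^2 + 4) -pi*exp(-2*k)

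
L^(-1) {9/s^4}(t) 3*t^3/2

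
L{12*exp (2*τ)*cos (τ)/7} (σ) 12*(σ - 2)/ (7*( (σ - 2)^2+1))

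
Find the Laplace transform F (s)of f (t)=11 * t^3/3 22/s^4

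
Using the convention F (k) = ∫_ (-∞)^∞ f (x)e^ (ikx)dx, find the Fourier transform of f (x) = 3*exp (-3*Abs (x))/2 9/ (k^2+9)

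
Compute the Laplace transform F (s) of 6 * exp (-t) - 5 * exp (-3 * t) 6/ (s + 1) - 5/ (s + 3) 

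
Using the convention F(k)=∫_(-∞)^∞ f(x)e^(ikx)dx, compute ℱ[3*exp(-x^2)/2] 3*sqrt(pi)*exp(-k^2/4)/2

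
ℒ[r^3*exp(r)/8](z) 3/(4*(z - 1)^4)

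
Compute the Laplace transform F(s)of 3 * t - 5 3/s^2-5/s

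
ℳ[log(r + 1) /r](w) -pi * csc(pi * w) /(w - 1) 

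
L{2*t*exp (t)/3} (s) 2/ (3*(s - 1)^2)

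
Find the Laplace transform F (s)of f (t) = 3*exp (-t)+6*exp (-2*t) 6/ (s+2)+3/ (s+1)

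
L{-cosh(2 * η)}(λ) -λ/(λ^2 - 4)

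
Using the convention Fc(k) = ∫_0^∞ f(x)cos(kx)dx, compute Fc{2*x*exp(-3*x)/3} 2*(9 - k^2)/(3*(k^2 + 9)^2)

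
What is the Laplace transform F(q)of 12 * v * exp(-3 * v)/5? 12/(5 * (q + 3)^2)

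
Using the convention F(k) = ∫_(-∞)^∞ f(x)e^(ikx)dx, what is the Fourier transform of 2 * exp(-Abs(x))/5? 4/(5 * (k^2 + 1))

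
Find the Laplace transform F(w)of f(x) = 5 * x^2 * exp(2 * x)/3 10/(3 * (w - 2)^3)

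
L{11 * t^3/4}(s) 33/(2 * s^4)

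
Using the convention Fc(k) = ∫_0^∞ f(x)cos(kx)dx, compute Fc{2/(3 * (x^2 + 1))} pi * exp(-k)/3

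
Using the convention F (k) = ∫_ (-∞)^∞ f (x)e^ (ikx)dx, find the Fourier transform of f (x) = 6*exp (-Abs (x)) 12/ (k^2 + 1)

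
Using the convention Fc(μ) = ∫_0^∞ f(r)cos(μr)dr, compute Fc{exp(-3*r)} 3/(μ^2 + 9)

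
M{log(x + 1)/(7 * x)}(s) -pi * csc(pi * s)/(7 * s - 7)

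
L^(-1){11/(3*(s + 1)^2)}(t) 11*t*exp(-t)/3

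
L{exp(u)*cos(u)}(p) (p - 1)/((p - 1)^2 + 1)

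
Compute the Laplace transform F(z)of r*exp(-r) (z+1)^(-2)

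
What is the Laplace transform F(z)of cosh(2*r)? z/(z^2 - 4)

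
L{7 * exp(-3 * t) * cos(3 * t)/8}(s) 7 * (s + 3)/(8 * ((s + 3)^2 + 9))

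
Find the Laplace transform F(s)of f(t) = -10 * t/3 -10/(3 * s^2)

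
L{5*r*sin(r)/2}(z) 5*z/(z^2 + 1)^2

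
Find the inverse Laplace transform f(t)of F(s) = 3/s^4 t^3/2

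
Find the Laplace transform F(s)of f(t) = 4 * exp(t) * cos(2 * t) 4 * (s - 1)/((s - 1)^2 + 4)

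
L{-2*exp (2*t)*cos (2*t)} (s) 2*(2 - s)/ ( (s - 2)^2 + 4)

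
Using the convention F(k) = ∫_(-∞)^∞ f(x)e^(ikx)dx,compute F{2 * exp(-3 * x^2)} 2 * sqrt(3) * sqrt(pi) * exp(-k^2/12)/3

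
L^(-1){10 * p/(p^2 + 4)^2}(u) 5 * u * sin(2 * u)/2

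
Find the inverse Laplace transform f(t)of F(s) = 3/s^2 3*t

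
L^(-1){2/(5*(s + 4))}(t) 2*exp(-4*t)/5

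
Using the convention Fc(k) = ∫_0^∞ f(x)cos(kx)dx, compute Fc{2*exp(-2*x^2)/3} sqrt(2)*sqrt(pi)*exp(-k^2/8)/6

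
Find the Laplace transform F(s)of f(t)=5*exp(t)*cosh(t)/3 5*(s - 1)/(3*s*(s - 2))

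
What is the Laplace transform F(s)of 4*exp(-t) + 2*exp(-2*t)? 4/(s + 1) + 2/(s + 2)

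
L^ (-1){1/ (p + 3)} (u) exp (-3*u)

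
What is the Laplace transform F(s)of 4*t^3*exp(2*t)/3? 8/(s - 2)^4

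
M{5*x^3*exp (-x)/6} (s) 5*gamma (s + 3)/6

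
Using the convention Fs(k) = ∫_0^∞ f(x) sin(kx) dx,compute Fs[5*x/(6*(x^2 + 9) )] 5*pi*exp(-3*k) /12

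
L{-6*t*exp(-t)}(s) -6/(s + 1)^2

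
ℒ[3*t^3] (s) 18/s^4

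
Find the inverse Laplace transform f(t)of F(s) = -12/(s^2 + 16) -3*sin(4*t)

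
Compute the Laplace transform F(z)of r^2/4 1/(2*z^3)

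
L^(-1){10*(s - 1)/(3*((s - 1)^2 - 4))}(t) 10*exp(t)*cosh(2*t)/3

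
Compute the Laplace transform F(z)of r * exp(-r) (z + 1)^(-2)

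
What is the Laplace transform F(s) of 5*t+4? 4/s+5/s^2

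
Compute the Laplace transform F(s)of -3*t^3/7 -18/(7*s^4)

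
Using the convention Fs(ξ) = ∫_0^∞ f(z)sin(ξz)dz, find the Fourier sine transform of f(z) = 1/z pi/2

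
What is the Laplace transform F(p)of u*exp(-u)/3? 1/(3*(p + 1)^2)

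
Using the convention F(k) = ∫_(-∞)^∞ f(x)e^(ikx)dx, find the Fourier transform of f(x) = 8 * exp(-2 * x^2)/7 4 * sqrt(2) * sqrt(pi) * exp(-k^2/8)/7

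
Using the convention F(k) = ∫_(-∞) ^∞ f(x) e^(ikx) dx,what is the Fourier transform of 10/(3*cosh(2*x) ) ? 5*pi/(3*cosh(pi*k/4) ) 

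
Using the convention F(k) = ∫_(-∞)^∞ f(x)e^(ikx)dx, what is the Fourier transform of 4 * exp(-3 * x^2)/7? 4 * sqrt(3) * sqrt(pi) * exp(-k^2/12)/21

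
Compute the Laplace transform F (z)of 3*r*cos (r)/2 3*(z^2 - 1)/ (2*(z^2 + 1)^2)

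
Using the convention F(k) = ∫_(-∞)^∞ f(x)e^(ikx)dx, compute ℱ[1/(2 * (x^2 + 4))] pi * exp(-2 * Abs(k))/4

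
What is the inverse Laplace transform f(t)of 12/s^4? 2*t^3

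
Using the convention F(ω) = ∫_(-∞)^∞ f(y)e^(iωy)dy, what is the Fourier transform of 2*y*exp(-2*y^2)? sqrt(2)*I*sqrt(pi)*ω*exp(-ω^2/8)/4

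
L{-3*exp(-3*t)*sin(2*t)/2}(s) -3/((s + 3)^2 + 4)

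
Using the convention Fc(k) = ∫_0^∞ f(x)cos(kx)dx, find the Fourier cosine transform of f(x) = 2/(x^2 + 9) pi * exp(-3 * k)/3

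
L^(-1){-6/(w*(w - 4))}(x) -3*exp(2*x)*sinh(2*x)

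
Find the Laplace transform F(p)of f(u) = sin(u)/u atan(1/p)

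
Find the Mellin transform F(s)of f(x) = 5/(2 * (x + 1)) 5 * pi * csc(pi * s)/2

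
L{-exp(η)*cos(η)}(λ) (1 - λ)/((λ - 1)^2 + 1)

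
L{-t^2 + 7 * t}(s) 7/s^2 - 2/s^3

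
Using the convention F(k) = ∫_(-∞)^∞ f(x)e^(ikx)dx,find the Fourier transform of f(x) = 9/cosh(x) 9 * pi/cosh(pi * k/2)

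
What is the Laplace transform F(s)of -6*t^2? -12/s^3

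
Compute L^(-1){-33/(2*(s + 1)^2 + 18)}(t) -11*exp(-t)*sin(3*t)/2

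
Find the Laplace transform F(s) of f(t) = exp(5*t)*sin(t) 1/((s - 5) ^2+1) 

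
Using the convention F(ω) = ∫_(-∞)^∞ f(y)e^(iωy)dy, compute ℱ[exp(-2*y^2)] sqrt(2)*sqrt(pi)*exp(-ω^2/8)/2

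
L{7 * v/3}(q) 7/(3 * q^2) 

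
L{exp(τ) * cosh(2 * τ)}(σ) (σ - 1)/((σ - 1)^2 - 4)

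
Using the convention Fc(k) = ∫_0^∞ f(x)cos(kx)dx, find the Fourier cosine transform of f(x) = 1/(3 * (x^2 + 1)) pi * exp(-k)/6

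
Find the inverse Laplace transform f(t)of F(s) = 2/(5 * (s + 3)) 2 * exp(-3 * t)/5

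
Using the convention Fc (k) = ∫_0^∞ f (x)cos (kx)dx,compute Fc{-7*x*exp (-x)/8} 7*(k^2 - 1)/ (8*(k^2 + 1)^2)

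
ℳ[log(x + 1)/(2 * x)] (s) -pi * csc(pi * s)/(2 * s - 2)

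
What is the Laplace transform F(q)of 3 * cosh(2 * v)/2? 3 * q/(2 * (q^2 - 4))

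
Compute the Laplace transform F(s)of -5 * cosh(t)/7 -5 * s/(7 * s^2-7)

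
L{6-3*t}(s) 6/s - 3/s^2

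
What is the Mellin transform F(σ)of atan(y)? -pi*sec(pi*σ/2)/(2*σ)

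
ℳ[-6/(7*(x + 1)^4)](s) pi*(s - 3)*(s - 2)*(s - 1)/(7*sin(pi*s))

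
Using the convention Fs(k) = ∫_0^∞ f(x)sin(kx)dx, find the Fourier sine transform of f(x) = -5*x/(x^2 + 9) -5*pi*exp(-3*k)/2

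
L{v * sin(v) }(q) 2 * q/(q^2 + 1) ^2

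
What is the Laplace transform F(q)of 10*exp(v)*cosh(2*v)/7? 10*(q - 1)/(7*((q - 1)^2-4))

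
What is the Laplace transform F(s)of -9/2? -9/(2*s)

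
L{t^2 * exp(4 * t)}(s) 2/(s - 4)^3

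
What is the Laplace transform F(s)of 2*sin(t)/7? 2/(7*(s^2 + 1))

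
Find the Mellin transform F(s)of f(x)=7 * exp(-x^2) 7 * gamma(s/2)/2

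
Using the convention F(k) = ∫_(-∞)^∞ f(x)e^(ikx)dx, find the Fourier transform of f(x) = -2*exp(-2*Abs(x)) -8/(k^2+4)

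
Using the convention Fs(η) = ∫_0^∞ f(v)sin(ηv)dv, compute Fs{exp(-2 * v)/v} atan(η/2)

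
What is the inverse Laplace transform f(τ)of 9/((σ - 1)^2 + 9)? 3*exp(τ)*sin(3*τ)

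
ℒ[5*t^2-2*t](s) 10/s^3-2/s^2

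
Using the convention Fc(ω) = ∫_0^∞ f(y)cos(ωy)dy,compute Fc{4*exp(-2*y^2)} sqrt(2)*sqrt(pi)*exp(-ω^2/8)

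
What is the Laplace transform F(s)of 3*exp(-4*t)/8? 3/(8*(s+4))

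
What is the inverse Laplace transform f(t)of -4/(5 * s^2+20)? -2 * sin(2 * t)/5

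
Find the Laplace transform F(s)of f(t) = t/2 1/(2 * s^2)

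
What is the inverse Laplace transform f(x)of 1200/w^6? 10*x^5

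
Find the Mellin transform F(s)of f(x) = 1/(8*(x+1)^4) gamma(s)*gamma(4 - s)/48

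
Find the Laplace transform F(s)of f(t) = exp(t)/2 1/(2*(s - 1))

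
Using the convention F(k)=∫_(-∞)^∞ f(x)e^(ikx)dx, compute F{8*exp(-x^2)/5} 8*sqrt(pi)*exp(-k^2/4)/5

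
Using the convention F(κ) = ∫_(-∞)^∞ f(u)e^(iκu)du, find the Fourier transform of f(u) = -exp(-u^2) -sqrt(pi)*exp(-κ^2/4)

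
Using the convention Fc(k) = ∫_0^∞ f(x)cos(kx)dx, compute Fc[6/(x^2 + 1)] 3 * pi * exp(-k)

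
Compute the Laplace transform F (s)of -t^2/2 -1/s^3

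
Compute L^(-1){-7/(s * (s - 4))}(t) -7 * exp(2 * t) * sinh(2 * t)/2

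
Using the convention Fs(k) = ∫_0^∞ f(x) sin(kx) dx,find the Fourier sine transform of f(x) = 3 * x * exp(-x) 6 * k/(k^2 + 1) ^2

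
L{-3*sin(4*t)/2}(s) -6/(s^2+16)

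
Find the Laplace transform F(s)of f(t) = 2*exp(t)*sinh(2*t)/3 4/(3*((s - 1)^2 - 4))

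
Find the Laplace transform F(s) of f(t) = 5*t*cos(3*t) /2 5*(s^2 - 9) /(2*(s^2+9) ^2) 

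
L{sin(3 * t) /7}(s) 3/(7 * (s^2 + 9) ) 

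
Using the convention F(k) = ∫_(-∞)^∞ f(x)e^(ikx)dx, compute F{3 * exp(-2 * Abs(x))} 12/(k^2 + 4)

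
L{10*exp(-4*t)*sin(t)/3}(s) 10/(3*((s + 4)^2 + 1))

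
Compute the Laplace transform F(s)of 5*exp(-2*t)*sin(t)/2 5/(2*((s + 2)^2 + 1))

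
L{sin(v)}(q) 1/(q^2+1)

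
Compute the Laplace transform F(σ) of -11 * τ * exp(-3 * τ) -11/(σ + 3) ^2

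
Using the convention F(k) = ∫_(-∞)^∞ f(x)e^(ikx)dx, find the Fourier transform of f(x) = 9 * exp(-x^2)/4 9 * sqrt(pi) * exp(-k^2/4)/4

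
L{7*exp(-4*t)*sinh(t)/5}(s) 7/(5*((s+4)^2 - 1))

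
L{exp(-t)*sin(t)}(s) 1/((s + 1)^2 + 1)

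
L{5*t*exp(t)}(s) 5/(s - 1)^2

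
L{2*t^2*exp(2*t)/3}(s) 4/(3*(s - 2)^3)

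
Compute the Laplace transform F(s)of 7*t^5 840/s^6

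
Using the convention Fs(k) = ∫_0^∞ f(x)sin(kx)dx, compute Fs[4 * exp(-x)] 4 * k/(k^2 + 1)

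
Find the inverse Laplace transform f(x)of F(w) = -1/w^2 -x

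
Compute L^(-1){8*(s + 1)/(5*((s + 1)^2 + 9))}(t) 8*exp(-t)*cos(3*t)/5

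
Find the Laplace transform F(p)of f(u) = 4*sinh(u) 4/(p^2 - 1)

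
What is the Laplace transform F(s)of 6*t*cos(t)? 6*(s^2 - 1)/(s^2 + 1)^2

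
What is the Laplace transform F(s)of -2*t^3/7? -12/(7*s^4)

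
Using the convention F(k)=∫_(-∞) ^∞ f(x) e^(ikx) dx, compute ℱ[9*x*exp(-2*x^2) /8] 9*sqrt(2)*I*sqrt(pi)*k*exp(-k^2/8) /64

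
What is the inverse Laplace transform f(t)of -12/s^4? -2*t^3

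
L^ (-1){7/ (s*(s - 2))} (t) 7*exp (t)*sinh (t)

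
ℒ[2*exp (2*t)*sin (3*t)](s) 6/ ( (s - 2)^2+9)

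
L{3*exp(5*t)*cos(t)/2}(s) 3*(s - 5)/(2*((s - 5)^2+1))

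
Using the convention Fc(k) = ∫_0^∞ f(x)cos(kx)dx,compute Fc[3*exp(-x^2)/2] 3*sqrt(pi)*exp(-k^2/4)/4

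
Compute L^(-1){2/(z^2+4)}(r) sin(2 * r)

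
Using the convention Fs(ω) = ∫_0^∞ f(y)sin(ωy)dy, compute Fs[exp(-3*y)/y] atan(ω/3)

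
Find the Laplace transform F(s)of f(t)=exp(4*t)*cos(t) (s - 4)/((s - 4)^2 + 1)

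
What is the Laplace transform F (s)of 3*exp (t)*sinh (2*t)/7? 6/ (7*( (s - 1)^2 - 4))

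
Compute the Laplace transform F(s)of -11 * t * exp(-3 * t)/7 -11/(7 * (s + 3)^2)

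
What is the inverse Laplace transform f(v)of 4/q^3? 2 * v^2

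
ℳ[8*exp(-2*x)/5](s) 2^(3 - s)*gamma(s)/5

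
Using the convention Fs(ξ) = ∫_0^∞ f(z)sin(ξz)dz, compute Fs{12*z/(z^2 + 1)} 6*pi*exp(-ξ)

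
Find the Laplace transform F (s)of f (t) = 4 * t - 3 4/s^2 - 3/s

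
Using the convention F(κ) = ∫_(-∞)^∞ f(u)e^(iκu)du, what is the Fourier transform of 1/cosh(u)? pi/cosh(pi*κ/2)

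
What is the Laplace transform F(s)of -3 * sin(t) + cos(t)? s/(s^2 + 1) - 3/(s^2 + 1)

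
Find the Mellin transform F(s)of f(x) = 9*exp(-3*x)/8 3^(2 - s)*gamma(s)/8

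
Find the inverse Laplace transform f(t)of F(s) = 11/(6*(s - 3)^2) 11*t*exp(3*t)/6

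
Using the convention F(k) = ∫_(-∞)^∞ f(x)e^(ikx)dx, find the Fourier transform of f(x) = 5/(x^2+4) 5*pi*exp(-2*Abs(k))/2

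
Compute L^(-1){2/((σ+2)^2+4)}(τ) exp(-2*τ)*sin(2*τ)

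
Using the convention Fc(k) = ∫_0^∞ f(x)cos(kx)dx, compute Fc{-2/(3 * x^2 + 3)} -pi * exp(-k)/3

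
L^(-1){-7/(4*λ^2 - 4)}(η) -7*sinh(η)/4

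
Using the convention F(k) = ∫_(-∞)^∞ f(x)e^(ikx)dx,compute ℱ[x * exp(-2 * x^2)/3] sqrt(2) * I * sqrt(pi) * k * exp(-k^2/8)/24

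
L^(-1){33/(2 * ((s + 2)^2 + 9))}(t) 11 * exp(-2 * t) * sin(3 * t)/2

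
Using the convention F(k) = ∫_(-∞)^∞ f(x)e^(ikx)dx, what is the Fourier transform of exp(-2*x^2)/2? sqrt(2)*sqrt(pi)*exp(-k^2/8)/4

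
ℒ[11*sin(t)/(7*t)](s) 11*atan(1/s)/7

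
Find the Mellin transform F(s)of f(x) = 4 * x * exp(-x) 4 * gamma(s+1)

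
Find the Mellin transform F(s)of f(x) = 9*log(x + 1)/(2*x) -9*pi*csc(pi*s)/(2*s - 2)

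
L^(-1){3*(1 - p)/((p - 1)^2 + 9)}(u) -3*exp(u)*cos(3*u)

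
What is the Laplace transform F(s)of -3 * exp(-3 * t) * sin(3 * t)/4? -9/(4 * (s + 3)^2 + 36)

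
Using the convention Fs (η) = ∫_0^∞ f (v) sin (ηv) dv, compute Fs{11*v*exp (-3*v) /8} 33*η/ (4*(η^2+9) ^2) 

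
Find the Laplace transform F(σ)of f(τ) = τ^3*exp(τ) 6/(σ - 1)^4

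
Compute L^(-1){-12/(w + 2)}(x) -12*exp(-2*x)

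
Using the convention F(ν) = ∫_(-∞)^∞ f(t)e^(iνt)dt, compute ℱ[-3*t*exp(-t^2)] -3*I*sqrt(pi)*ν*exp(-ν^2/4)/2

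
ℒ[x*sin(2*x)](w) 4*w/(w^2 + 4)^2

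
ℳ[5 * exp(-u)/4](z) 5 * gamma(z)/4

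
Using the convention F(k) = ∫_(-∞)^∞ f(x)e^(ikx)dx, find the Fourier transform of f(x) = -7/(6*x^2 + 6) -7*pi*exp(-Abs(k))/6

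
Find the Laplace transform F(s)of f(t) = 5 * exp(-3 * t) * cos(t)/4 5 * (s + 3)/(4 * ((s + 3)^2 + 1))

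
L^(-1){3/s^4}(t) t^3/2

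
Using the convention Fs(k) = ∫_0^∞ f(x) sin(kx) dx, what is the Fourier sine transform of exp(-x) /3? k/(3*(k^2+1) ) 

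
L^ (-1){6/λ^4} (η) η^3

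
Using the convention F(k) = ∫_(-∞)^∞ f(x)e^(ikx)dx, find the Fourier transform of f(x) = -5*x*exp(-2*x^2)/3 -5*sqrt(2)*I*sqrt(pi)*k*exp(-k^2/8)/24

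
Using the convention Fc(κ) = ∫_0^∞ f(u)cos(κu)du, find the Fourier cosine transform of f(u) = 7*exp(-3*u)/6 7/(2*(κ^2 + 9))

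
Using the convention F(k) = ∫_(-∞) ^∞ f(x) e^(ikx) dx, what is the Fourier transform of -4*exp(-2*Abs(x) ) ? -16/(k^2 + 4) 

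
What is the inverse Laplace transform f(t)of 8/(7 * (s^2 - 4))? 4 * sinh(2 * t)/7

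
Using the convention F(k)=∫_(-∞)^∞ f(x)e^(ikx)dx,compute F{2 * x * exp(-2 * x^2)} sqrt(2) * I * sqrt(pi) * k * exp(-k^2/8)/4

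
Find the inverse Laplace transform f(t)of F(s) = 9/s 9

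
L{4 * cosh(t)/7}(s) 4 * s/(7 * (s^2 - 1))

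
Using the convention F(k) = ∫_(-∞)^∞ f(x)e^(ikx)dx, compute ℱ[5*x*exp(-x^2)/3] 5*I*sqrt(pi)*k*exp(-k^2/4)/6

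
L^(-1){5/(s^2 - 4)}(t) 5 * sinh(2 * t)/2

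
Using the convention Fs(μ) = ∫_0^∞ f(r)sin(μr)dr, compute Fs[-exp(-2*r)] -μ/(μ^2 + 4)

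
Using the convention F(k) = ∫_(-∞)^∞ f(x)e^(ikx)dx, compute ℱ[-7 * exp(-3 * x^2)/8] -7 * sqrt(3) * sqrt(pi) * exp(-k^2/12)/24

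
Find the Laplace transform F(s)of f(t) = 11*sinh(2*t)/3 22/(3*(s^2 - 4))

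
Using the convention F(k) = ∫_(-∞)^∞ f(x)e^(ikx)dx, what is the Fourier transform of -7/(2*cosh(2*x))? -7*pi/(4*cosh(pi*k/4))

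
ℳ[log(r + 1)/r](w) -pi*csc(pi*w)/(w - 1)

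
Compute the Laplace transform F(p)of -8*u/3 -8/(3*p^2)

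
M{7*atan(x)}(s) -7*pi*sec(pi*s/2)/(2*s)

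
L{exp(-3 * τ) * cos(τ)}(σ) (σ + 3)/((σ + 3)^2 + 1)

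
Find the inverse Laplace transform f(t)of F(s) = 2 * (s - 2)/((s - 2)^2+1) 2 * exp(2 * t) * cos(t)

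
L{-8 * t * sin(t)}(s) -16 * s/(s^2 + 1)^2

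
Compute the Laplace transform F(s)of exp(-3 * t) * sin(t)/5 1/(5 * ((s + 3)^2 + 1))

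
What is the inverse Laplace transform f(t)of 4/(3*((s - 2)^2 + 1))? 4*exp(2*t)*sin(t)/3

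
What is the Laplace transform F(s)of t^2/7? 2/(7 * s^3)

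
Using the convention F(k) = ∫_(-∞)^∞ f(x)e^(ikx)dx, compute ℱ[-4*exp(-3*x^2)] -4*sqrt(3)*sqrt(pi)*exp(-k^2/12)/3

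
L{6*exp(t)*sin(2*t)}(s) 12/((s - 1)^2 + 4)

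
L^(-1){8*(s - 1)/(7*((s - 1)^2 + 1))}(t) 8*exp(t)*cos(t)/7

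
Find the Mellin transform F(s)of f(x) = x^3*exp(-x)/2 gamma(s + 3)/2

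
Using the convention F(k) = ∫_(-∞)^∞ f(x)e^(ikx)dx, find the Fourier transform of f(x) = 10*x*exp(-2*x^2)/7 5*sqrt(2)*I*sqrt(pi)*k*exp(-k^2/8)/28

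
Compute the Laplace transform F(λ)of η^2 2/λ^3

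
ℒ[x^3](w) 6/w^4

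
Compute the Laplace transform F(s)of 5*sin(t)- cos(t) 5/(s^2 + 1)- s/(s^2 + 1)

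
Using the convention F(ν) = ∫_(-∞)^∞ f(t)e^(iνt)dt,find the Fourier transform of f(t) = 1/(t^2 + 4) pi*exp(-2*Abs(ν))/2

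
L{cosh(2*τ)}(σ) σ/(σ^2 - 4)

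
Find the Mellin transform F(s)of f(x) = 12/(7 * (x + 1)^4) 2 * gamma(s) * gamma(4 - s)/7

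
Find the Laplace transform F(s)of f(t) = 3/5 3/(5*s)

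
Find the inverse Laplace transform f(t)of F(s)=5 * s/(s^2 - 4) 5 * cosh(2 * t)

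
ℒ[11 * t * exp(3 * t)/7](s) 11/(7 * (s - 3)^2)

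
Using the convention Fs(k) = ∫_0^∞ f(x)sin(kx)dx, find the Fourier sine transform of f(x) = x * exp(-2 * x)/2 2 * k/(k^2 + 4)^2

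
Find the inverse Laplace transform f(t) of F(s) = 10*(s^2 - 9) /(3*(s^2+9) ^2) 10*t*cos(3*t) /3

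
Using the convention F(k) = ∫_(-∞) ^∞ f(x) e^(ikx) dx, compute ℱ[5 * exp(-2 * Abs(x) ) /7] 20/(7 * (k^2 + 4) ) 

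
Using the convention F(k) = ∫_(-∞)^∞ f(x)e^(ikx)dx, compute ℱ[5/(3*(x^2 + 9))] 5*pi*exp(-3*Abs(k))/9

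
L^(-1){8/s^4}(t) 4 * t^3/3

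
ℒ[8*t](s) 8/s^2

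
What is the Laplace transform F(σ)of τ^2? 2/σ^3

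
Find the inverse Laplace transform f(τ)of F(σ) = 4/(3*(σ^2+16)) sin(4*τ)/3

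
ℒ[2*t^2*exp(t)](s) 4/(s - 1)^3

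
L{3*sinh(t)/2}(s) 3/(2*(s^2 - 1))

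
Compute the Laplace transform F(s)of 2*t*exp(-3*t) 2/(s+3)^2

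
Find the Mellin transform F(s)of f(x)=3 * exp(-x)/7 3 * gamma(s)/7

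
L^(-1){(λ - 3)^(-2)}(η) η*exp(3*η)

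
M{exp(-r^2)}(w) gamma(w/2)/2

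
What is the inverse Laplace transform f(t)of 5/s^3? 5 * t^2/2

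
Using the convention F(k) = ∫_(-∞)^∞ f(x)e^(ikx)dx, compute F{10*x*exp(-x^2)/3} 5*I*sqrt(pi)*k*exp(-k^2/4)/3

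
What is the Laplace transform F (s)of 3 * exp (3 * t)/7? 3/ (7 * (s - 3))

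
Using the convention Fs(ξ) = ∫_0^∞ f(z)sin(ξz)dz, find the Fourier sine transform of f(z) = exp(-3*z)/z atan(ξ/3)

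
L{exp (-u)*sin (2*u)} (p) 2/ ( (p + 1)^2 + 4)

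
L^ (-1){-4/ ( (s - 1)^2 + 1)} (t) -4 * exp (t) * sin (t)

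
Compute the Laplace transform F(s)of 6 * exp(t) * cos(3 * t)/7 6 * (s - 1)/(7 * ((s - 1)^2 + 9))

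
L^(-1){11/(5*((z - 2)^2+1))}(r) 11*exp(2*r)*sin(r)/5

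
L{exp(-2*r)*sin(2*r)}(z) 2/((z+2)^2+4)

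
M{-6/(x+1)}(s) -6 * pi * csc(pi * s)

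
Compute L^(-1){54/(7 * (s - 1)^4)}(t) 9 * t^3 * exp(t)/7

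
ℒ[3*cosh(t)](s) 3*s/(s^2 - 1)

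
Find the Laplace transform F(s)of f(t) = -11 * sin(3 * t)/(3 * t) -11 * atan(3/s)/3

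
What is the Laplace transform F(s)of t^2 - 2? 2/s^3 - 2/s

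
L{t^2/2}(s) s^(-3)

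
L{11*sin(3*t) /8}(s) 33/(8*(s^2 + 9) ) 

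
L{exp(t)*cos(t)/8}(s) (s - 1)/(8*((s - 1)^2 + 1))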